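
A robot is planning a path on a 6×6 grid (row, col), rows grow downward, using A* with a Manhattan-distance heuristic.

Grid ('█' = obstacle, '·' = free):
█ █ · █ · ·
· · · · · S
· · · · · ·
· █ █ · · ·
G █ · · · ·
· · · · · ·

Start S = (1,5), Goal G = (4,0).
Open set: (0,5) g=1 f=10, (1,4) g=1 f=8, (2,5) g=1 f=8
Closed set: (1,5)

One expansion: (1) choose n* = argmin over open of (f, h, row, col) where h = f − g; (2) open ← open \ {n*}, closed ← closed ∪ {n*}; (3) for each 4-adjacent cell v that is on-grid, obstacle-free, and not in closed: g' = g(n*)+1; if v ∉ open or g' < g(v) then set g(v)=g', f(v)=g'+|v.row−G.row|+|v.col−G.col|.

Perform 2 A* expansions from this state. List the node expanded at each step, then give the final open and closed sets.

order=[(1,4) → (1,3)]; open=[(0,4) g=2 f=10, (0,5) g=1 f=10, (1,2) g=3 f=8, (2,3) g=3 f=8, (2,4) g=2 f=8, (2,5) g=1 f=8]; closed=[(1,3), (1,4), (1,5)]

step 1: expand (1,4) (f=8, h=7) → closed; open now [(0,4) g=2 f=10, (0,5) g=1 f=10, (1,3) g=2 f=8, (2,4) g=2 f=8, (2,5) g=1 f=8]
step 2: expand (1,3) (f=8, h=6) → closed; open now [(0,4) g=2 f=10, (0,5) g=1 f=10, (1,2) g=3 f=8, (2,3) g=3 f=8, (2,4) g=2 f=8, (2,5) g=1 f=8]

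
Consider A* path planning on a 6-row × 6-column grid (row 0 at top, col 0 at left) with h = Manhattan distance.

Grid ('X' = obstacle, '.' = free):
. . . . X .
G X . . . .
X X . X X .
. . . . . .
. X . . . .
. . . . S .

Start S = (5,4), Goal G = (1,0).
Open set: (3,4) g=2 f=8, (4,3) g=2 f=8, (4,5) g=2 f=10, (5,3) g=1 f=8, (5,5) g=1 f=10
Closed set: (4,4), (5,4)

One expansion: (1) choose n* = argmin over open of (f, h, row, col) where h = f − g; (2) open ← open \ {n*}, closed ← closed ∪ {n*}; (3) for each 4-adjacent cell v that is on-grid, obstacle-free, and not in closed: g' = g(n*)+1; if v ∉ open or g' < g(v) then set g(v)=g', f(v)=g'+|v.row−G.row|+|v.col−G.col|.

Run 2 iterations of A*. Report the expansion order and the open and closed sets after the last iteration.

step 1: expand (3,4) (f=8, h=6) → closed; open now [(3,3) g=3 f=8, (3,5) g=3 f=10, (4,3) g=2 f=8, (4,5) g=2 f=10, (5,3) g=1 f=8, (5,5) g=1 f=10]
step 2: expand (3,3) (f=8, h=5) → closed; open now [(3,2) g=4 f=8, (3,5) g=3 f=10, (4,3) g=2 f=8, (4,5) g=2 f=10, (5,3) g=1 f=8, (5,5) g=1 f=10]

order=[(3,4) → (3,3)]; open=[(3,2) g=4 f=8, (3,5) g=3 f=10, (4,3) g=2 f=8, (4,5) g=2 f=10, (5,3) g=1 f=8, (5,5) g=1 f=10]; closed=[(3,3), (3,4), (4,4), (5,4)]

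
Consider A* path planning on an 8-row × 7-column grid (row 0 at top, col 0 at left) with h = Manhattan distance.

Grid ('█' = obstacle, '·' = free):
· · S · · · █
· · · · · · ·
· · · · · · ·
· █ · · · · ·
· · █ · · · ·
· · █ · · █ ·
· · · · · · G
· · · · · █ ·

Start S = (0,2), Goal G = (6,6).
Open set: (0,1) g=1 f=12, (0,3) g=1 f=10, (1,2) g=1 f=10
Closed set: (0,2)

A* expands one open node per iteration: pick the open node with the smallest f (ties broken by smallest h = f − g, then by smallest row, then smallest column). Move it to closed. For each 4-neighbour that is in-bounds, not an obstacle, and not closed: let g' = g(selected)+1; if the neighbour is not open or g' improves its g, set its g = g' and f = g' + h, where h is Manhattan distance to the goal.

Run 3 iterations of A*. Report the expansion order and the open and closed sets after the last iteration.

step 1: expand (0,3) (f=10, h=9) → closed; open now [(0,1) g=1 f=12, (0,4) g=2 f=10, (1,2) g=1 f=10, (1,3) g=2 f=10]
step 2: expand (0,4) (f=10, h=8) → closed; open now [(0,1) g=1 f=12, (0,5) g=3 f=10, (1,2) g=1 f=10, (1,3) g=2 f=10, (1,4) g=3 f=10]
step 3: expand (0,5) (f=10, h=7) → closed; open now [(0,1) g=1 f=12, (1,2) g=1 f=10, (1,3) g=2 f=10, (1,4) g=3 f=10, (1,5) g=4 f=10]

order=[(0,3) → (0,4) → (0,5)]; open=[(0,1) g=1 f=12, (1,2) g=1 f=10, (1,3) g=2 f=10, (1,4) g=3 f=10, (1,5) g=4 f=10]; closed=[(0,2), (0,3), (0,4), (0,5)]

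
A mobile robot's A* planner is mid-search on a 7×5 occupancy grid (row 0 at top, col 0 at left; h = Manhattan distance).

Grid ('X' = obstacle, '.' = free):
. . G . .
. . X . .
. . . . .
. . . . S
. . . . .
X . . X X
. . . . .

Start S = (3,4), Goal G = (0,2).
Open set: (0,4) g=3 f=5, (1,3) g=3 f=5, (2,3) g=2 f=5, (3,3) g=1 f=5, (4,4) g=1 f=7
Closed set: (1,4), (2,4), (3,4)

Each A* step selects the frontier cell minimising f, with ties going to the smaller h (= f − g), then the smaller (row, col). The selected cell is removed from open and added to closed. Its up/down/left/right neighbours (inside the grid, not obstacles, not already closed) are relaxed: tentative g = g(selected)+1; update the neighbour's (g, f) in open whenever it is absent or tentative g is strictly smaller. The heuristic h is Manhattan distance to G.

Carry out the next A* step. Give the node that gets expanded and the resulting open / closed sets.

expanded=(0,4); open=[(0,3) g=4 f=5, (1,3) g=3 f=5, (2,3) g=2 f=5, (3,3) g=1 f=5, (4,4) g=1 f=7]; closed=[(0,4), (1,4), (2,4), (3,4)]

step 1: expand (0,4) (f=5, h=2) → closed; open now [(0,3) g=4 f=5, (1,3) g=3 f=5, (2,3) g=2 f=5, (3,3) g=1 f=5, (4,4) g=1 f=7]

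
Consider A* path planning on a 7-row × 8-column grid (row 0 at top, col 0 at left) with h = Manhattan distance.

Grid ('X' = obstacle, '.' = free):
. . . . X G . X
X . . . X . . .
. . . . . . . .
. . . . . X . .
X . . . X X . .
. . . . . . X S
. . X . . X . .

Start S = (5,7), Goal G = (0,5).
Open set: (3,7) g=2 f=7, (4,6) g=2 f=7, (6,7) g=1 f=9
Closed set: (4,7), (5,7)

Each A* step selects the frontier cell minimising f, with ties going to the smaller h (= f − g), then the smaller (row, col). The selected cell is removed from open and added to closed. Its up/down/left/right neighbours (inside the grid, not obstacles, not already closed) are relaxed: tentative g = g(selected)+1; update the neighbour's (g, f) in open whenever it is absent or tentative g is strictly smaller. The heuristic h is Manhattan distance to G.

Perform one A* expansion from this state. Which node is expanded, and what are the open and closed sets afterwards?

expanded=(3,7); open=[(2,7) g=3 f=7, (3,6) g=3 f=7, (4,6) g=2 f=7, (6,7) g=1 f=9]; closed=[(3,7), (4,7), (5,7)]

step 1: expand (3,7) (f=7, h=5) → closed; open now [(2,7) g=3 f=7, (3,6) g=3 f=7, (4,6) g=2 f=7, (6,7) g=1 f=9]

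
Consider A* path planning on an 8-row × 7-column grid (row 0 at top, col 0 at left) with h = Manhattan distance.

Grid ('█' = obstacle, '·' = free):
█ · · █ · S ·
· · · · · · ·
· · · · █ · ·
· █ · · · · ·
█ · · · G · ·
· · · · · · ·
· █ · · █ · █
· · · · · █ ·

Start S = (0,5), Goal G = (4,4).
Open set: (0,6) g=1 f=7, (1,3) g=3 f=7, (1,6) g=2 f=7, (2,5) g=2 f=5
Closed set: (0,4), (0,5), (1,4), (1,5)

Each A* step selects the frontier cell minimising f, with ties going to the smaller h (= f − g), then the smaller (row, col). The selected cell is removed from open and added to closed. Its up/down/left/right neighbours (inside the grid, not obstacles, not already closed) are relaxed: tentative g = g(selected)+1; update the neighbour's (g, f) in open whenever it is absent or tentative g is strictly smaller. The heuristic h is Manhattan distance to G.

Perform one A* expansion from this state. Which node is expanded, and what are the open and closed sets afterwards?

expanded=(2,5); open=[(0,6) g=1 f=7, (1,3) g=3 f=7, (1,6) g=2 f=7, (2,6) g=3 f=7, (3,5) g=3 f=5]; closed=[(0,4), (0,5), (1,4), (1,5), (2,5)]

step 1: expand (2,5) (f=5, h=3) → closed; open now [(0,6) g=1 f=7, (1,3) g=3 f=7, (1,6) g=2 f=7, (2,6) g=3 f=7, (3,5) g=3 f=5]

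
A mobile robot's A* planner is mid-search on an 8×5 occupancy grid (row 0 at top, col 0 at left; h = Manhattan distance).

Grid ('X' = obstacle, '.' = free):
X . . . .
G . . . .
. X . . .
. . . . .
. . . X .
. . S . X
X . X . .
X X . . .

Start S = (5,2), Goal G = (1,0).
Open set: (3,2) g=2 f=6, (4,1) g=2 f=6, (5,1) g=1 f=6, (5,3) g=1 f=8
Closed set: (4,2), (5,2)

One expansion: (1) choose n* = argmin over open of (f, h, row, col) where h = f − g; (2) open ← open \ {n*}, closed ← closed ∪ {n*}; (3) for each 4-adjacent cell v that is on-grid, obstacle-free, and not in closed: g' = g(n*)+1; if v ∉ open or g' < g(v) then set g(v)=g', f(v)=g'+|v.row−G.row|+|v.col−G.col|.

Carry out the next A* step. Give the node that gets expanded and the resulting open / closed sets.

expanded=(3,2); open=[(2,2) g=3 f=6, (3,1) g=3 f=6, (3,3) g=3 f=8, (4,1) g=2 f=6, (5,1) g=1 f=6, (5,3) g=1 f=8]; closed=[(3,2), (4,2), (5,2)]

step 1: expand (3,2) (f=6, h=4) → closed; open now [(2,2) g=3 f=6, (3,1) g=3 f=6, (3,3) g=3 f=8, (4,1) g=2 f=6, (5,1) g=1 f=6, (5,3) g=1 f=8]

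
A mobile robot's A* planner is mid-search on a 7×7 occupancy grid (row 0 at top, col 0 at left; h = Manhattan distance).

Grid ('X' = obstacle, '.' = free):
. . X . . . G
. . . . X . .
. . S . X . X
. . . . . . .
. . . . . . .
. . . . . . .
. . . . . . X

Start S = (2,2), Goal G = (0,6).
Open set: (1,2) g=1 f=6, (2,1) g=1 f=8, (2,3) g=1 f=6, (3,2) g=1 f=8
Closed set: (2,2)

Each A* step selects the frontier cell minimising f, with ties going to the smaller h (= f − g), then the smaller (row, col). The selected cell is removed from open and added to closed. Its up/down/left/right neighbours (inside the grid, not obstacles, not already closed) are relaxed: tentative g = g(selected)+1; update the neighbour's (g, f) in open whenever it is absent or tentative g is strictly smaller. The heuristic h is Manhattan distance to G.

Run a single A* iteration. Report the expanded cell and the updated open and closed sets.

expanded=(1,2); open=[(1,1) g=2 f=8, (1,3) g=2 f=6, (2,1) g=1 f=8, (2,3) g=1 f=6, (3,2) g=1 f=8]; closed=[(1,2), (2,2)]

step 1: expand (1,2) (f=6, h=5) → closed; open now [(1,1) g=2 f=8, (1,3) g=2 f=6, (2,1) g=1 f=8, (2,3) g=1 f=6, (3,2) g=1 f=8]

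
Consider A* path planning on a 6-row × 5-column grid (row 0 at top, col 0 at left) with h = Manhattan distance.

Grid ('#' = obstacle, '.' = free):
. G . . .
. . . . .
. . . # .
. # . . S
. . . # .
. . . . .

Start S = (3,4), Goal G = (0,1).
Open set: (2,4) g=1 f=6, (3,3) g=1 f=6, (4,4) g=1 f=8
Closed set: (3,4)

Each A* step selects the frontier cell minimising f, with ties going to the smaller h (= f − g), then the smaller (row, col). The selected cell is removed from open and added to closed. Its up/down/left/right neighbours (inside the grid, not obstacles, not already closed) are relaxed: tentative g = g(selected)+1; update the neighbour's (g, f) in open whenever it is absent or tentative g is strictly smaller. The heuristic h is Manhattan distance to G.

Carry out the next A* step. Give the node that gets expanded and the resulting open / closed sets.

step 1: expand (2,4) (f=6, h=5) → closed; open now [(1,4) g=2 f=6, (3,3) g=1 f=6, (4,4) g=1 f=8]

expanded=(2,4); open=[(1,4) g=2 f=6, (3,3) g=1 f=6, (4,4) g=1 f=8]; closed=[(2,4), (3,4)]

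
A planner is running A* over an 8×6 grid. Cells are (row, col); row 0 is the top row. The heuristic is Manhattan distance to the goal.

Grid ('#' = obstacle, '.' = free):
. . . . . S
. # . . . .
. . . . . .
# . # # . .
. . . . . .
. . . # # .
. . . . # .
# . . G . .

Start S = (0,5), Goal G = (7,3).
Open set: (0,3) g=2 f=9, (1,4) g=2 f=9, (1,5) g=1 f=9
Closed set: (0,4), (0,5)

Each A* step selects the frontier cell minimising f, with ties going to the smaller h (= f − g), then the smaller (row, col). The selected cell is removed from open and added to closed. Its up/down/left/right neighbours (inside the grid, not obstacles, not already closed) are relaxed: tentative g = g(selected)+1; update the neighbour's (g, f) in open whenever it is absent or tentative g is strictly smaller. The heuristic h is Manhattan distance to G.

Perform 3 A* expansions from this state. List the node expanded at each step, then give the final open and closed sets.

step 1: expand (0,3) (f=9, h=7) → closed; open now [(0,2) g=3 f=11, (1,3) g=3 f=9, (1,4) g=2 f=9, (1,5) g=1 f=9]
step 2: expand (1,3) (f=9, h=6) → closed; open now [(0,2) g=3 f=11, (1,2) g=4 f=11, (1,4) g=2 f=9, (1,5) g=1 f=9, (2,3) g=4 f=9]
step 3: expand (2,3) (f=9, h=5) → closed; open now [(0,2) g=3 f=11, (1,2) g=4 f=11, (1,4) g=2 f=9, (1,5) g=1 f=9, (2,2) g=5 f=11, (2,4) g=5 f=11]

order=[(0,3) → (1,3) → (2,3)]; open=[(0,2) g=3 f=11, (1,2) g=4 f=11, (1,4) g=2 f=9, (1,5) g=1 f=9, (2,2) g=5 f=11, (2,4) g=5 f=11]; closed=[(0,3), (0,4), (0,5), (1,3), (2,3)]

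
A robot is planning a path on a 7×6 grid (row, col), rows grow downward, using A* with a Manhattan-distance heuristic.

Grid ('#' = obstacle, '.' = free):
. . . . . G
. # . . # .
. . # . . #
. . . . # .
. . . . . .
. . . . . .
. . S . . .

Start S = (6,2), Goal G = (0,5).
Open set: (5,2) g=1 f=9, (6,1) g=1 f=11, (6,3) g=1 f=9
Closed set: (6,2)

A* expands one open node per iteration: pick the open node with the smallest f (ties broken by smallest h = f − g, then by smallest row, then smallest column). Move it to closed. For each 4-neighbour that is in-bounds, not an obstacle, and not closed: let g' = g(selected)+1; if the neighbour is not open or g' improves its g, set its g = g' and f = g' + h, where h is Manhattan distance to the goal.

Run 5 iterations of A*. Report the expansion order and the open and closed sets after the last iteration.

order=[(5,2) → (4,2) → (3,2) → (3,3) → (2,3)]; open=[(1,3) g=6 f=9, (2,4) g=6 f=9, (3,1) g=4 f=11, (4,1) g=3 f=11, (4,3) g=3 f=9, (5,1) g=2 f=11, (5,3) g=2 f=9, (6,1) g=1 f=11, (6,3) g=1 f=9]; closed=[(2,3), (3,2), (3,3), (4,2), (5,2), (6,2)]

step 1: expand (5,2) (f=9, h=8) → closed; open now [(4,2) g=2 f=9, (5,1) g=2 f=11, (5,3) g=2 f=9, (6,1) g=1 f=11, (6,3) g=1 f=9]
step 2: expand (4,2) (f=9, h=7) → closed; open now [(3,2) g=3 f=9, (4,1) g=3 f=11, (4,3) g=3 f=9, (5,1) g=2 f=11, (5,3) g=2 f=9, (6,1) g=1 f=11, (6,3) g=1 f=9]
step 3: expand (3,2) (f=9, h=6) → closed; open now [(3,1) g=4 f=11, (3,3) g=4 f=9, (4,1) g=3 f=11, (4,3) g=3 f=9, (5,1) g=2 f=11, (5,3) g=2 f=9, (6,1) g=1 f=11, (6,3) g=1 f=9]
step 4: expand (3,3) (f=9, h=5) → closed; open now [(2,3) g=5 f=9, (3,1) g=4 f=11, (4,1) g=3 f=11, (4,3) g=3 f=9, (5,1) g=2 f=11, (5,3) g=2 f=9, (6,1) g=1 f=11, (6,3) g=1 f=9]
step 5: expand (2,3) (f=9, h=4) → closed; open now [(1,3) g=6 f=9, (2,4) g=6 f=9, (3,1) g=4 f=11, (4,1) g=3 f=11, (4,3) g=3 f=9, (5,1) g=2 f=11, (5,3) g=2 f=9, (6,1) g=1 f=11, (6,3) g=1 f=9]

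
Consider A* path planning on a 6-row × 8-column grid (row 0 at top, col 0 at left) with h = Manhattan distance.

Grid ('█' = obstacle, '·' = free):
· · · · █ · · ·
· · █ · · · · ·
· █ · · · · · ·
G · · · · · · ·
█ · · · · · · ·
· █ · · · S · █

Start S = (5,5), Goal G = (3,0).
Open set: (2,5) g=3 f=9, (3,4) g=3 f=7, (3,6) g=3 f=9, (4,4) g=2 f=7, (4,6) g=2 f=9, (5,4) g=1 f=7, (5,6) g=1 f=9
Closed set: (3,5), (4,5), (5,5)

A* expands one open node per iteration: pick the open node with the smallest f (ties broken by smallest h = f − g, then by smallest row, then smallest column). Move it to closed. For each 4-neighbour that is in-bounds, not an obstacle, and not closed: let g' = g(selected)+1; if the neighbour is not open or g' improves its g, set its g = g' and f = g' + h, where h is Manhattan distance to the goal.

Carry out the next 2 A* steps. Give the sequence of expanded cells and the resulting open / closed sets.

step 1: expand (3,4) (f=7, h=4) → closed; open now [(2,4) g=4 f=9, (2,5) g=3 f=9, (3,3) g=4 f=7, (3,6) g=3 f=9, (4,4) g=2 f=7, (4,6) g=2 f=9, (5,4) g=1 f=7, (5,6) g=1 f=9]
step 2: expand (3,3) (f=7, h=3) → closed; open now [(2,3) g=5 f=9, (2,4) g=4 f=9, (2,5) g=3 f=9, (3,2) g=5 f=7, (3,6) g=3 f=9, (4,3) g=5 f=9, (4,4) g=2 f=7, (4,6) g=2 f=9, (5,4) g=1 f=7, (5,6) g=1 f=9]

order=[(3,4) → (3,3)]; open=[(2,3) g=5 f=9, (2,4) g=4 f=9, (2,5) g=3 f=9, (3,2) g=5 f=7, (3,6) g=3 f=9, (4,3) g=5 f=9, (4,4) g=2 f=7, (4,6) g=2 f=9, (5,4) g=1 f=7, (5,6) g=1 f=9]; closed=[(3,3), (3,4), (3,5), (4,5), (5,5)]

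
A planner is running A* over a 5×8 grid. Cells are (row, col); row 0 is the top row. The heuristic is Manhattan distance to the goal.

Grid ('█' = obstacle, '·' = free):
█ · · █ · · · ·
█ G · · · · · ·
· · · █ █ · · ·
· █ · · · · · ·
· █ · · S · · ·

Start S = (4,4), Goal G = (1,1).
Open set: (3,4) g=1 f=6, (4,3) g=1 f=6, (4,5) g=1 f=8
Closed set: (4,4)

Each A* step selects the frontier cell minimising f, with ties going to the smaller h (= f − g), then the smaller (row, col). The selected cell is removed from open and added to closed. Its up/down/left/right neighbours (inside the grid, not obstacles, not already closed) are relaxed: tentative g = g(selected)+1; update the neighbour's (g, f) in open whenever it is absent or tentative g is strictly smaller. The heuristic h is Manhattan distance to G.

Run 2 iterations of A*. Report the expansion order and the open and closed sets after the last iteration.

order=[(3,4) → (3,3)]; open=[(3,2) g=3 f=6, (3,5) g=2 f=8, (4,3) g=1 f=6, (4,5) g=1 f=8]; closed=[(3,3), (3,4), (4,4)]

step 1: expand (3,4) (f=6, h=5) → closed; open now [(3,3) g=2 f=6, (3,5) g=2 f=8, (4,3) g=1 f=6, (4,5) g=1 f=8]
step 2: expand (3,3) (f=6, h=4) → closed; open now [(3,2) g=3 f=6, (3,5) g=2 f=8, (4,3) g=1 f=6, (4,5) g=1 f=8]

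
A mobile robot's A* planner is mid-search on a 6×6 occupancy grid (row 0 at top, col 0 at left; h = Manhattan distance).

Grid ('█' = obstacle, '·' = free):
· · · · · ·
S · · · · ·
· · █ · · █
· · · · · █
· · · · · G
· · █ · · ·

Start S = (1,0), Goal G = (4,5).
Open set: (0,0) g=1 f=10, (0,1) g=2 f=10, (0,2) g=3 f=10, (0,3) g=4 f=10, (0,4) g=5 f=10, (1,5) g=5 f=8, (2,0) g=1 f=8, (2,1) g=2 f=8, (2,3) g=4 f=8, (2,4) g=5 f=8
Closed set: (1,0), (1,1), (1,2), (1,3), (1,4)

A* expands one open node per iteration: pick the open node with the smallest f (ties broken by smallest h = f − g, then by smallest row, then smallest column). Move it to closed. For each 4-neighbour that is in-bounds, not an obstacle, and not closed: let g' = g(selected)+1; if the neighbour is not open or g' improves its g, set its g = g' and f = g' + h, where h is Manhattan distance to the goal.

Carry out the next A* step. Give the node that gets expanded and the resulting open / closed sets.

expanded=(1,5); open=[(0,0) g=1 f=10, (0,1) g=2 f=10, (0,2) g=3 f=10, (0,3) g=4 f=10, (0,4) g=5 f=10, (0,5) g=6 f=10, (2,0) g=1 f=8, (2,1) g=2 f=8, (2,3) g=4 f=8, (2,4) g=5 f=8]; closed=[(1,0), (1,1), (1,2), (1,3), (1,4), (1,5)]

step 1: expand (1,5) (f=8, h=3) → closed; open now [(0,0) g=1 f=10, (0,1) g=2 f=10, (0,2) g=3 f=10, (0,3) g=4 f=10, (0,4) g=5 f=10, (0,5) g=6 f=10, (2,0) g=1 f=8, (2,1) g=2 f=8, (2,3) g=4 f=8, (2,4) g=5 f=8]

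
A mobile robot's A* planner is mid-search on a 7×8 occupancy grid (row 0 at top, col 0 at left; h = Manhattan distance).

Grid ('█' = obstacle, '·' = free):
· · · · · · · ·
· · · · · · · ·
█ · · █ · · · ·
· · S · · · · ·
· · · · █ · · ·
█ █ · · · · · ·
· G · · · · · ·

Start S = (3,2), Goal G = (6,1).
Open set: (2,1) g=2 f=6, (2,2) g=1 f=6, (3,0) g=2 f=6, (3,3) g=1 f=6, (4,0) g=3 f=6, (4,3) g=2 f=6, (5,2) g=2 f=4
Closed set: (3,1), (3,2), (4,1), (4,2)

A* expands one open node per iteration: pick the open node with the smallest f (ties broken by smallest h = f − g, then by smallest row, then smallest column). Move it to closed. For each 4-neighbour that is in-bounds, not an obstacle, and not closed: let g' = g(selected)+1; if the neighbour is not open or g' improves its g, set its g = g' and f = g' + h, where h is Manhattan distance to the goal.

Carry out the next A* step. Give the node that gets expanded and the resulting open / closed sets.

expanded=(5,2); open=[(2,1) g=2 f=6, (2,2) g=1 f=6, (3,0) g=2 f=6, (3,3) g=1 f=6, (4,0) g=3 f=6, (4,3) g=2 f=6, (5,3) g=3 f=6, (6,2) g=3 f=4]; closed=[(3,1), (3,2), (4,1), (4,2), (5,2)]

step 1: expand (5,2) (f=4, h=2) → closed; open now [(2,1) g=2 f=6, (2,2) g=1 f=6, (3,0) g=2 f=6, (3,3) g=1 f=6, (4,0) g=3 f=6, (4,3) g=2 f=6, (5,3) g=3 f=6, (6,2) g=3 f=4]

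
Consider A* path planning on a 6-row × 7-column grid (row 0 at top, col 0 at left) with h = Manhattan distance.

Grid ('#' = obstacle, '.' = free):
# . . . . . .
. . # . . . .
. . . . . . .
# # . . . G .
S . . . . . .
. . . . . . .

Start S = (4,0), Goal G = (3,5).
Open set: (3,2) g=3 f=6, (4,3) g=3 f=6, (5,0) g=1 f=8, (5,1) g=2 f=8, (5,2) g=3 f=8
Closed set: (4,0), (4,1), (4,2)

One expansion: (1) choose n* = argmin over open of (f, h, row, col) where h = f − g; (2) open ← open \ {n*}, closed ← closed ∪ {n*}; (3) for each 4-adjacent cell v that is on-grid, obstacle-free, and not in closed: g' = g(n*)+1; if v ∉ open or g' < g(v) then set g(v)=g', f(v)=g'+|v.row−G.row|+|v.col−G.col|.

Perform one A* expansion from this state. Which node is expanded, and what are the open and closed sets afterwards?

expanded=(3,2); open=[(2,2) g=4 f=8, (3,3) g=4 f=6, (4,3) g=3 f=6, (5,0) g=1 f=8, (5,1) g=2 f=8, (5,2) g=3 f=8]; closed=[(3,2), (4,0), (4,1), (4,2)]

step 1: expand (3,2) (f=6, h=3) → closed; open now [(2,2) g=4 f=8, (3,3) g=4 f=6, (4,3) g=3 f=6, (5,0) g=1 f=8, (5,1) g=2 f=8, (5,2) g=3 f=8]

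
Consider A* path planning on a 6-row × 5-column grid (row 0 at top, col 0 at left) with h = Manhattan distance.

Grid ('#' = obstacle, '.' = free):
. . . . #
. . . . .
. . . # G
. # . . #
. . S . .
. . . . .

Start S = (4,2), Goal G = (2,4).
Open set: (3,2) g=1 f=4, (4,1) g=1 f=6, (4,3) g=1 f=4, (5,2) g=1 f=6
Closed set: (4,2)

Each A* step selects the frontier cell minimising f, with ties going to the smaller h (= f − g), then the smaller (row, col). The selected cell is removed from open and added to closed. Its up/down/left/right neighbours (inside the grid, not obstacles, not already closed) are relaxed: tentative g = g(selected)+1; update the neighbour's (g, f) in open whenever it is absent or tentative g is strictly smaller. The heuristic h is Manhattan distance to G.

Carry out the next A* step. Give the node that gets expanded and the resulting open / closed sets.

expanded=(3,2); open=[(2,2) g=2 f=4, (3,3) g=2 f=4, (4,1) g=1 f=6, (4,3) g=1 f=4, (5,2) g=1 f=6]; closed=[(3,2), (4,2)]

step 1: expand (3,2) (f=4, h=3) → closed; open now [(2,2) g=2 f=4, (3,3) g=2 f=4, (4,1) g=1 f=6, (4,3) g=1 f=4, (5,2) g=1 f=6]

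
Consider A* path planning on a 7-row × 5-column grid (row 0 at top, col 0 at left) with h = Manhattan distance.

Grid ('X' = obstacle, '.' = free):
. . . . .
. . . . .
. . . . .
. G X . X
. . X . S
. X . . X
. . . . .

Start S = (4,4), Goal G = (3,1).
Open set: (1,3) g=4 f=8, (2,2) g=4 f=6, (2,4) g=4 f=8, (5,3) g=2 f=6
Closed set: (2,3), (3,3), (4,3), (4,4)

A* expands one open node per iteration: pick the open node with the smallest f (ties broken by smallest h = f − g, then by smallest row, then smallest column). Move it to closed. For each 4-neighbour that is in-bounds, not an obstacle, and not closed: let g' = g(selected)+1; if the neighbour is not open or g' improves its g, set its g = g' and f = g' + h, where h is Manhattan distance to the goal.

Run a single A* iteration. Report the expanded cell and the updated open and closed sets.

expanded=(2,2); open=[(1,2) g=5 f=8, (1,3) g=4 f=8, (2,1) g=5 f=6, (2,4) g=4 f=8, (5,3) g=2 f=6]; closed=[(2,2), (2,3), (3,3), (4,3), (4,4)]

step 1: expand (2,2) (f=6, h=2) → closed; open now [(1,2) g=5 f=8, (1,3) g=4 f=8, (2,1) g=5 f=6, (2,4) g=4 f=8, (5,3) g=2 f=6]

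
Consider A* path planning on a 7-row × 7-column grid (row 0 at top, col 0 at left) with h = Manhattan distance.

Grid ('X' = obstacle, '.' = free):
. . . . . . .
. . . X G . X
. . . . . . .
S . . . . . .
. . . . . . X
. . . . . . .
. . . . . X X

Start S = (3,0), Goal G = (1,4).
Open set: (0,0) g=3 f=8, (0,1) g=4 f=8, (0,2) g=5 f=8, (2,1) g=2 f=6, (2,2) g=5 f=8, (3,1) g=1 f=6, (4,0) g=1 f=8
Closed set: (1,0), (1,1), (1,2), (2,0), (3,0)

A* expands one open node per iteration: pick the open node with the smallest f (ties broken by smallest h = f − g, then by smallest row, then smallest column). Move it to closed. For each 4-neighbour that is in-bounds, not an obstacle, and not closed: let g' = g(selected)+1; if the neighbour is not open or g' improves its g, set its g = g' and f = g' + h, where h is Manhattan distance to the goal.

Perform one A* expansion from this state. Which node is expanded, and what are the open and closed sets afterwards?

step 1: expand (2,1) (f=6, h=4) → closed; open now [(0,0) g=3 f=8, (0,1) g=4 f=8, (0,2) g=5 f=8, (2,2) g=3 f=6, (3,1) g=1 f=6, (4,0) g=1 f=8]

expanded=(2,1); open=[(0,0) g=3 f=8, (0,1) g=4 f=8, (0,2) g=5 f=8, (2,2) g=3 f=6, (3,1) g=1 f=6, (4,0) g=1 f=8]; closed=[(1,0), (1,1), (1,2), (2,0), (2,1), (3,0)]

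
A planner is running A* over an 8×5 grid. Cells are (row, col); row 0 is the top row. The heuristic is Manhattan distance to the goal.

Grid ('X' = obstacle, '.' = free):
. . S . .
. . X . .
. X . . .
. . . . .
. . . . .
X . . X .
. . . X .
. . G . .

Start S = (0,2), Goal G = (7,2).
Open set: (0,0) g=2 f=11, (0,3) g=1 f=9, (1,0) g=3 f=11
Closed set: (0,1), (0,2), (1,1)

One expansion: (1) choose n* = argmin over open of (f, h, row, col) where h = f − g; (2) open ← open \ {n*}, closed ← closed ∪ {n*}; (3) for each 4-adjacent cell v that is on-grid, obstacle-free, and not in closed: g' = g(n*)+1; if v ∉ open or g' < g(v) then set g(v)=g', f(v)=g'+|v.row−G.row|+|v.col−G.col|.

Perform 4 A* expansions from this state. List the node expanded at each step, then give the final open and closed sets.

step 1: expand (0,3) (f=9, h=8) → closed; open now [(0,0) g=2 f=11, (0,4) g=2 f=11, (1,0) g=3 f=11, (1,3) g=2 f=9]
step 2: expand (1,3) (f=9, h=7) → closed; open now [(0,0) g=2 f=11, (0,4) g=2 f=11, (1,0) g=3 f=11, (1,4) g=3 f=11, (2,3) g=3 f=9]
step 3: expand (2,3) (f=9, h=6) → closed; open now [(0,0) g=2 f=11, (0,4) g=2 f=11, (1,0) g=3 f=11, (1,4) g=3 f=11, (2,2) g=4 f=9, (2,4) g=4 f=11, (3,3) g=4 f=9]
step 4: expand (2,2) (f=9, h=5) → closed; open now [(0,0) g=2 f=11, (0,4) g=2 f=11, (1,0) g=3 f=11, (1,4) g=3 f=11, (2,4) g=4 f=11, (3,2) g=5 f=9, (3,3) g=4 f=9]

order=[(0,3) → (1,3) → (2,3) → (2,2)]; open=[(0,0) g=2 f=11, (0,4) g=2 f=11, (1,0) g=3 f=11, (1,4) g=3 f=11, (2,4) g=4 f=11, (3,2) g=5 f=9, (3,3) g=4 f=9]; closed=[(0,1), (0,2), (0,3), (1,1), (1,3), (2,2), (2,3)]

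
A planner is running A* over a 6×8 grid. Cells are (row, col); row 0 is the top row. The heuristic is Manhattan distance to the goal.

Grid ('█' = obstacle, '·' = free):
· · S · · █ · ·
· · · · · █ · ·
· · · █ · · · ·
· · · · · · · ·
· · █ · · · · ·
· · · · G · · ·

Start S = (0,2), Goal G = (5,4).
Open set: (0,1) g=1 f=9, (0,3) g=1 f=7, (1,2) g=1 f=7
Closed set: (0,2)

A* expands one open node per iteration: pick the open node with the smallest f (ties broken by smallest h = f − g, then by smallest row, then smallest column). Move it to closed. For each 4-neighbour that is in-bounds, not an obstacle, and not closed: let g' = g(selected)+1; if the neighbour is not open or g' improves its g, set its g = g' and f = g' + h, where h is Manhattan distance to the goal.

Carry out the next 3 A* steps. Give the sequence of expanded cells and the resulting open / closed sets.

order=[(0,3) → (0,4) → (1,4)]; open=[(0,1) g=1 f=9, (1,2) g=1 f=7, (1,3) g=2 f=7, (2,4) g=4 f=7]; closed=[(0,2), (0,3), (0,4), (1,4)]

step 1: expand (0,3) (f=7, h=6) → closed; open now [(0,1) g=1 f=9, (0,4) g=2 f=7, (1,2) g=1 f=7, (1,3) g=2 f=7]
step 2: expand (0,4) (f=7, h=5) → closed; open now [(0,1) g=1 f=9, (1,2) g=1 f=7, (1,3) g=2 f=7, (1,4) g=3 f=7]
step 3: expand (1,4) (f=7, h=4) → closed; open now [(0,1) g=1 f=9, (1,2) g=1 f=7, (1,3) g=2 f=7, (2,4) g=4 f=7]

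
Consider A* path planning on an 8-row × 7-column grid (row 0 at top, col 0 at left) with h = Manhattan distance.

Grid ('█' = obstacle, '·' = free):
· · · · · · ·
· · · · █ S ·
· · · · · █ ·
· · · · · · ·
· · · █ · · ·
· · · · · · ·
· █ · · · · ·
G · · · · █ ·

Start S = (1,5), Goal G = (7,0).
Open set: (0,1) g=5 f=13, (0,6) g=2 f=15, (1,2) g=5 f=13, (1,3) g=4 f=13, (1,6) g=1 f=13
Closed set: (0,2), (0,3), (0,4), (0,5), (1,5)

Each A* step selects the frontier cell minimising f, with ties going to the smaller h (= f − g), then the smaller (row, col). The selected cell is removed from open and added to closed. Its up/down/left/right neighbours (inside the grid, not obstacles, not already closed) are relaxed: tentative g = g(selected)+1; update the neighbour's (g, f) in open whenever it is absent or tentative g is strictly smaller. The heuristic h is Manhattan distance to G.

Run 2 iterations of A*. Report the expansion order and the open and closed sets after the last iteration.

step 1: expand (0,1) (f=13, h=8) → closed; open now [(0,0) g=6 f=13, (0,6) g=2 f=15, (1,1) g=6 f=13, (1,2) g=5 f=13, (1,3) g=4 f=13, (1,6) g=1 f=13]
step 2: expand (0,0) (f=13, h=7) → closed; open now [(0,6) g=2 f=15, (1,0) g=7 f=13, (1,1) g=6 f=13, (1,2) g=5 f=13, (1,3) g=4 f=13, (1,6) g=1 f=13]

order=[(0,1) → (0,0)]; open=[(0,6) g=2 f=15, (1,0) g=7 f=13, (1,1) g=6 f=13, (1,2) g=5 f=13, (1,3) g=4 f=13, (1,6) g=1 f=13]; closed=[(0,0), (0,1), (0,2), (0,3), (0,4), (0,5), (1,5)]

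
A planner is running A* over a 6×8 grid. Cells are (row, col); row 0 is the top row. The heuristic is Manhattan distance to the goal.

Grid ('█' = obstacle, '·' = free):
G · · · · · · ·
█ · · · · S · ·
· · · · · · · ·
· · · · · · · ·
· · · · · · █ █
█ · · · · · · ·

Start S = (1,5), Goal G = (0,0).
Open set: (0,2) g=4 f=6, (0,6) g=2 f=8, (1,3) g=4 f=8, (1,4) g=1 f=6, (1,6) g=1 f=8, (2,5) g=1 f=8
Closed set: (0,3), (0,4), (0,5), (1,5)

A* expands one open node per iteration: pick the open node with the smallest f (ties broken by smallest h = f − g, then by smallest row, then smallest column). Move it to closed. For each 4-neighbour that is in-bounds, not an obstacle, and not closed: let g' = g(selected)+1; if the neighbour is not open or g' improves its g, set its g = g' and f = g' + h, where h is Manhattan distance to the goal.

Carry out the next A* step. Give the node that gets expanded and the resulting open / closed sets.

expanded=(0,2); open=[(0,1) g=5 f=6, (0,6) g=2 f=8, (1,2) g=5 f=8, (1,3) g=4 f=8, (1,4) g=1 f=6, (1,6) g=1 f=8, (2,5) g=1 f=8]; closed=[(0,2), (0,3), (0,4), (0,5), (1,5)]

step 1: expand (0,2) (f=6, h=2) → closed; open now [(0,1) g=5 f=6, (0,6) g=2 f=8, (1,2) g=5 f=8, (1,3) g=4 f=8, (1,4) g=1 f=6, (1,6) g=1 f=8, (2,5) g=1 f=8]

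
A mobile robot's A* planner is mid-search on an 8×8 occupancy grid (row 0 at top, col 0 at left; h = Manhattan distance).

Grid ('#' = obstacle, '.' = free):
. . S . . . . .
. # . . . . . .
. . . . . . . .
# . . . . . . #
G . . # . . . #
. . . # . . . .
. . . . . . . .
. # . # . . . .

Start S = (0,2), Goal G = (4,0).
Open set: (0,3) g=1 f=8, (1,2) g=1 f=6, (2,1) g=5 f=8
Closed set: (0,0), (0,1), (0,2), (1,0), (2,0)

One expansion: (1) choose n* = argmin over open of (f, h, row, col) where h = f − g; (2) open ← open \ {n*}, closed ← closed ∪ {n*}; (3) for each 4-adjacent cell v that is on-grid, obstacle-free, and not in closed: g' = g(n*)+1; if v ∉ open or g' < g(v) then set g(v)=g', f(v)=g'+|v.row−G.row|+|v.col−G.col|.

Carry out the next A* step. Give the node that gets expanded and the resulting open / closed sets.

expanded=(1,2); open=[(0,3) g=1 f=8, (1,3) g=2 f=8, (2,1) g=5 f=8, (2,2) g=2 f=6]; closed=[(0,0), (0,1), (0,2), (1,0), (1,2), (2,0)]

step 1: expand (1,2) (f=6, h=5) → closed; open now [(0,3) g=1 f=8, (1,3) g=2 f=8, (2,1) g=5 f=8, (2,2) g=2 f=6]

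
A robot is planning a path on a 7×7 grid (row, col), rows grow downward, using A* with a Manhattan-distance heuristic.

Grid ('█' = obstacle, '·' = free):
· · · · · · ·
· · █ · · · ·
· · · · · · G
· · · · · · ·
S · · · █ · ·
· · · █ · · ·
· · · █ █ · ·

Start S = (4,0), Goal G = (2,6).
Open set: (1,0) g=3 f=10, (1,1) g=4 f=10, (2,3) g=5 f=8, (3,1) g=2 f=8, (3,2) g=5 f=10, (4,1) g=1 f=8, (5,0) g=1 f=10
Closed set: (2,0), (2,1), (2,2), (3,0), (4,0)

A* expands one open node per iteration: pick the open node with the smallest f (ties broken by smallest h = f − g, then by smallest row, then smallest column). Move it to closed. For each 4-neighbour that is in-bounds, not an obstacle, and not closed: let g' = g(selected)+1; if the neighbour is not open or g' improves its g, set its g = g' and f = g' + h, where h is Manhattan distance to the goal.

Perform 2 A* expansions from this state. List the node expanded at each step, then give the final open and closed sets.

order=[(2,3) → (2,4)]; open=[(1,0) g=3 f=10, (1,1) g=4 f=10, (1,3) g=6 f=10, (1,4) g=7 f=10, (2,5) g=7 f=8, (3,1) g=2 f=8, (3,2) g=5 f=10, (3,3) g=6 f=10, (3,4) g=7 f=10, (4,1) g=1 f=8, (5,0) g=1 f=10]; closed=[(2,0), (2,1), (2,2), (2,3), (2,4), (3,0), (4,0)]

step 1: expand (2,3) (f=8, h=3) → closed; open now [(1,0) g=3 f=10, (1,1) g=4 f=10, (1,3) g=6 f=10, (2,4) g=6 f=8, (3,1) g=2 f=8, (3,2) g=5 f=10, (3,3) g=6 f=10, (4,1) g=1 f=8, (5,0) g=1 f=10]
step 2: expand (2,4) (f=8, h=2) → closed; open now [(1,0) g=3 f=10, (1,1) g=4 f=10, (1,3) g=6 f=10, (1,4) g=7 f=10, (2,5) g=7 f=8, (3,1) g=2 f=8, (3,2) g=5 f=10, (3,3) g=6 f=10, (3,4) g=7 f=10, (4,1) g=1 f=8, (5,0) g=1 f=10]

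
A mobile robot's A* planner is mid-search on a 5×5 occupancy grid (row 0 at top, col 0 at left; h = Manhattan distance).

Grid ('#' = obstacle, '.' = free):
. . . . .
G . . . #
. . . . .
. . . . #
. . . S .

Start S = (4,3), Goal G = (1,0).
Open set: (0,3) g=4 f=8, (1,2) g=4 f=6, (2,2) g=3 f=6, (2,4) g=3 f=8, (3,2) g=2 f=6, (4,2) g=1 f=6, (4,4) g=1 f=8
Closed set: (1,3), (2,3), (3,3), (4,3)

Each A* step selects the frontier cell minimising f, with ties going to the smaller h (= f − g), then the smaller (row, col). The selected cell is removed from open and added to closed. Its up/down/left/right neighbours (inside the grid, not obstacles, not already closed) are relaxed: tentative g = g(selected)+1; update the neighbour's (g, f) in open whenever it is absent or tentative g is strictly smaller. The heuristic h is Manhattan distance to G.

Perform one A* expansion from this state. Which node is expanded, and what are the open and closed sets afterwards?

step 1: expand (1,2) (f=6, h=2) → closed; open now [(0,2) g=5 f=8, (0,3) g=4 f=8, (1,1) g=5 f=6, (2,2) g=3 f=6, (2,4) g=3 f=8, (3,2) g=2 f=6, (4,2) g=1 f=6, (4,4) g=1 f=8]

expanded=(1,2); open=[(0,2) g=5 f=8, (0,3) g=4 f=8, (1,1) g=5 f=6, (2,2) g=3 f=6, (2,4) g=3 f=8, (3,2) g=2 f=6, (4,2) g=1 f=6, (4,4) g=1 f=8]; closed=[(1,2), (1,3), (2,3), (3,3), (4,3)]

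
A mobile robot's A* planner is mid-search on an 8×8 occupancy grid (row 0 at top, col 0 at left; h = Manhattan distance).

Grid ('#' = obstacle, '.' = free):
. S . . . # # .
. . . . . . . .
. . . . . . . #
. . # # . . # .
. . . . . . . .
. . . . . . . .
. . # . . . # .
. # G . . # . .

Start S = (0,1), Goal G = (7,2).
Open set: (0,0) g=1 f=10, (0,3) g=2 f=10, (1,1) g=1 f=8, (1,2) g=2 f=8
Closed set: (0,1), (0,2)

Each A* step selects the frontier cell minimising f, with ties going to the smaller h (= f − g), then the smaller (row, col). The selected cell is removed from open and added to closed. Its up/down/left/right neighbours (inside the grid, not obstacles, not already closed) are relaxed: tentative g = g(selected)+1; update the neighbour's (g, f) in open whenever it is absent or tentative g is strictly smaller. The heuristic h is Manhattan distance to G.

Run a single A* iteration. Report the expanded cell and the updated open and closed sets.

step 1: expand (1,2) (f=8, h=6) → closed; open now [(0,0) g=1 f=10, (0,3) g=2 f=10, (1,1) g=1 f=8, (1,3) g=3 f=10, (2,2) g=3 f=8]

expanded=(1,2); open=[(0,0) g=1 f=10, (0,3) g=2 f=10, (1,1) g=1 f=8, (1,3) g=3 f=10, (2,2) g=3 f=8]; closed=[(0,1), (0,2), (1,2)]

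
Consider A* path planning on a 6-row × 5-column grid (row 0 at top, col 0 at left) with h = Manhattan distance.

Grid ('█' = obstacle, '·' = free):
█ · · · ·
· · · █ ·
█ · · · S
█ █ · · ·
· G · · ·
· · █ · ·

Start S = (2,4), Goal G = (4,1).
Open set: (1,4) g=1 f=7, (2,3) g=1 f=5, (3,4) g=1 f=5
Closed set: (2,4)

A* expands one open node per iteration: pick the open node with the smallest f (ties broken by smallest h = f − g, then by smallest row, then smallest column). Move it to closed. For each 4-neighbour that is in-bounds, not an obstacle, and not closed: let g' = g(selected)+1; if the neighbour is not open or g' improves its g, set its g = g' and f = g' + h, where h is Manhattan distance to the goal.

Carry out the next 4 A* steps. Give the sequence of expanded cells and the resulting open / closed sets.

step 1: expand (2,3) (f=5, h=4) → closed; open now [(1,4) g=1 f=7, (2,2) g=2 f=5, (3,3) g=2 f=5, (3,4) g=1 f=5]
step 2: expand (2,2) (f=5, h=3) → closed; open now [(1,2) g=3 f=7, (1,4) g=1 f=7, (2,1) g=3 f=5, (3,2) g=3 f=5, (3,3) g=2 f=5, (3,4) g=1 f=5]
step 3: expand (2,1) (f=5, h=2) → closed; open now [(1,1) g=4 f=7, (1,2) g=3 f=7, (1,4) g=1 f=7, (3,2) g=3 f=5, (3,3) g=2 f=5, (3,4) g=1 f=5]
step 4: expand (3,2) (f=5, h=2) → closed; open now [(1,1) g=4 f=7, (1,2) g=3 f=7, (1,4) g=1 f=7, (3,3) g=2 f=5, (3,4) g=1 f=5, (4,2) g=4 f=5]

order=[(2,3) → (2,2) → (2,1) → (3,2)]; open=[(1,1) g=4 f=7, (1,2) g=3 f=7, (1,4) g=1 f=7, (3,3) g=2 f=5, (3,4) g=1 f=5, (4,2) g=4 f=5]; closed=[(2,1), (2,2), (2,3), (2,4), (3,2)]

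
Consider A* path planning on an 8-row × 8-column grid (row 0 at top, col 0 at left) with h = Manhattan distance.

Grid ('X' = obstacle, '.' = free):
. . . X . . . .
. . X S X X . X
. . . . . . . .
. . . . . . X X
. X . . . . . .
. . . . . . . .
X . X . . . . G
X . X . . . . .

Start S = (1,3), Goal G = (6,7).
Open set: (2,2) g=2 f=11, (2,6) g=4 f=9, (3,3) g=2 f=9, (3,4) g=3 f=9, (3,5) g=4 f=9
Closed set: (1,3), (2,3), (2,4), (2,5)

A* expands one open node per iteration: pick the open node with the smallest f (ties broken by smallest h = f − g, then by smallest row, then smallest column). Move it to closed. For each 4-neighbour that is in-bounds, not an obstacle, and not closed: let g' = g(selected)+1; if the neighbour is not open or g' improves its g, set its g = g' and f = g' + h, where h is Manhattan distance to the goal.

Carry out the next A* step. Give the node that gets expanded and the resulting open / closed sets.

expanded=(2,6); open=[(1,6) g=5 f=11, (2,2) g=2 f=11, (2,7) g=5 f=9, (3,3) g=2 f=9, (3,4) g=3 f=9, (3,5) g=4 f=9]; closed=[(1,3), (2,3), (2,4), (2,5), (2,6)]

step 1: expand (2,6) (f=9, h=5) → closed; open now [(1,6) g=5 f=11, (2,2) g=2 f=11, (2,7) g=5 f=9, (3,3) g=2 f=9, (3,4) g=3 f=9, (3,5) g=4 f=9]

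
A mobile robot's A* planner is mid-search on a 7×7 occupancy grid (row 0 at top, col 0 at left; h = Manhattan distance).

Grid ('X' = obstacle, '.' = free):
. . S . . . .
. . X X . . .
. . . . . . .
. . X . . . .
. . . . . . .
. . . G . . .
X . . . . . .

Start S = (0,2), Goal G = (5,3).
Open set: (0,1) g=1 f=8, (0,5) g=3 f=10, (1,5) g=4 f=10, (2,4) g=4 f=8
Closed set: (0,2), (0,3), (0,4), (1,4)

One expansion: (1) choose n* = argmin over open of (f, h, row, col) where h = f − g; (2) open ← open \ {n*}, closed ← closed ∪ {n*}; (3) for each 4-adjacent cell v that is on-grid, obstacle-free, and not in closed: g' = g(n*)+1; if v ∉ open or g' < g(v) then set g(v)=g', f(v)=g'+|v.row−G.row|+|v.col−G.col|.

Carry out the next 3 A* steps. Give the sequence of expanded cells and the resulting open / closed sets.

order=[(2,4) → (2,3) → (3,3)]; open=[(0,1) g=1 f=8, (0,5) g=3 f=10, (1,5) g=4 f=10, (2,2) g=6 f=10, (2,5) g=5 f=10, (3,4) g=5 f=8, (4,3) g=7 f=8]; closed=[(0,2), (0,3), (0,4), (1,4), (2,3), (2,4), (3,3)]

step 1: expand (2,4) (f=8, h=4) → closed; open now [(0,1) g=1 f=8, (0,5) g=3 f=10, (1,5) g=4 f=10, (2,3) g=5 f=8, (2,5) g=5 f=10, (3,4) g=5 f=8]
step 2: expand (2,3) (f=8, h=3) → closed; open now [(0,1) g=1 f=8, (0,5) g=3 f=10, (1,5) g=4 f=10, (2,2) g=6 f=10, (2,5) g=5 f=10, (3,3) g=6 f=8, (3,4) g=5 f=8]
step 3: expand (3,3) (f=8, h=2) → closed; open now [(0,1) g=1 f=8, (0,5) g=3 f=10, (1,5) g=4 f=10, (2,2) g=6 f=10, (2,5) g=5 f=10, (3,4) g=5 f=8, (4,3) g=7 f=8]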